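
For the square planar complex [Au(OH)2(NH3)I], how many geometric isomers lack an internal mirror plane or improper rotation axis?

0

There are 2 geometric isomers: OH cis; OH trans.
Each arrangement has an internal mirror plane or centre of symmetry, so none is chiral.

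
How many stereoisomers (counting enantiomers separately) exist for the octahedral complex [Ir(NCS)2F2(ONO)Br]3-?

The six octahedral sites form three mutually perpendicular trans pairs.
Working through the distinct placements yields 6 geometric isomers: NCS cis, F cis (3 arrangements, 2 chiral); NCS trans, F cis; NCS cis, F trans; NCS trans, F trans.
Of these, 2 lack any improper symmetry element and so occur as enantiomeric pairs, giving 6 + 2 = 8 stereoisomers in total.

8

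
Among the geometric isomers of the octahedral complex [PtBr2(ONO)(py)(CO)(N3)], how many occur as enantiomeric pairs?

Systematic enumeration (placing each ligand type in turn and discarding arrangements equivalent by rotation or reflection) gives 9 geometric isomers.
Of these, 6 lack any improper symmetry element and so occur as enantiomeric pairs, giving 9 + 6 = 15 stereoisomers in total.

6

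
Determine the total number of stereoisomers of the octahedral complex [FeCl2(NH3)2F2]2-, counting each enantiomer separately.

There are 5 geometric isomers: Cl trans, NH3 trans, F trans; Cl trans, NH3 cis, F cis; Cl cis, NH3 trans, F cis; Cl cis, NH3 cis, F cis (chiral); Cl cis, NH3 cis, F trans.
One of these lacks any improper symmetry element and so occurs as an enantiomeric pair, giving 5 + 1 = 6 stereoisomers in total.

6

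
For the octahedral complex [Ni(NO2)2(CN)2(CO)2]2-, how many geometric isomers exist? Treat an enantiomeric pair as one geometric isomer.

In an octahedral complex each vertex has one trans partner and four cis neighbours.
There are 5 geometric isomers: NO2 trans, CN trans, CO trans; NO2 cis, CN trans, CO cis; NO2 trans, CN cis, CO cis; NO2 cis, CN cis, CO cis (chiral); NO2 cis, CN cis, CO trans.

5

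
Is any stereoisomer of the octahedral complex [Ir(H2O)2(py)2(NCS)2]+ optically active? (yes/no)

yes

An octahedron has six vertices in three trans pairs; every non-trans pair is cis.
Systematic placement gives 5 geometric isomers: H2O trans, py trans, NCS trans; H2O trans, py cis, NCS cis; H2O cis, py trans, NCS cis; H2O cis, py cis, NCS cis (chiral); H2O cis, py cis, NCS trans.
One of these lacks any improper symmetry element and so occurs as an enantiomeric pair, giving 5 + 1 = 6 stereoisomers in total.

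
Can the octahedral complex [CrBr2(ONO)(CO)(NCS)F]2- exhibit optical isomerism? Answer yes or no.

In an octahedral complex each vertex has one trans partner and four cis neighbours.
Exhaustive case analysis gives 9 geometric isomers.
Of these, 6 lack any improper symmetry element and so occur as enantiomeric pairs, giving 9 + 6 = 15 stereoisomers in total.

yes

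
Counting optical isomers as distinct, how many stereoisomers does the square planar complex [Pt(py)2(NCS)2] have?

2

In a square planar complex each vertex has one trans partner and two cis neighbours.
Working through the distinct placements yields 2 geometric isomers: py cis; py trans.
Each arrangement has an internal mirror plane or centre of symmetry, so none is chiral.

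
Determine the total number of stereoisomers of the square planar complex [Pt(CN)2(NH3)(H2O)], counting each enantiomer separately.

2

Systematic placement gives 2 geometric isomers: CN cis; CN trans.
Each arrangement has an internal mirror plane or centre of symmetry, so none is chiral.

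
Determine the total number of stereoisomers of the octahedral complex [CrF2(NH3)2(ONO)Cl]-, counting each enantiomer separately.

8

In an octahedral complex each vertex has one trans partner and four cis neighbours.
There are 6 geometric isomers: F cis, NH3 cis (3 arrangements, 2 chiral); F cis, NH3 trans; F trans, NH3 cis; F trans, NH3 trans.
Of these, 2 lack any improper symmetry element and so occur as enantiomeric pairs, giving 6 + 2 = 8 stereoisomers in total.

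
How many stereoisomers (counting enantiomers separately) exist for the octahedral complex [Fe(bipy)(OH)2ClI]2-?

The six octahedral sites form three mutually perpendicular trans pairs.
Each bipy is bidentate and must span two cis positions.
The distinct arrangements are (4 in all): OH cis (3 arrangements, 2 chiral); OH trans.
Of these, 2 lack any improper symmetry element and so occur as enantiomeric pairs, giving 4 + 2 = 6 stereoisomers in total.

6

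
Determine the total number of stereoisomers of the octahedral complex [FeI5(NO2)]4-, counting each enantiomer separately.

1

Only one geometric arrangement is possible.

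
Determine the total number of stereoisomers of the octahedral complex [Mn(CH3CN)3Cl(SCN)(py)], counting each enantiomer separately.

The six octahedral sites form three mutually perpendicular trans pairs.
The distinct arrangements are (4 in all): CH3CN mer (3 arrangements); CH3CN fac (chiral).
One of these lacks any improper symmetry element and so occurs as an enantiomeric pair, giving 4 + 1 = 5 stereoisomers in total.

5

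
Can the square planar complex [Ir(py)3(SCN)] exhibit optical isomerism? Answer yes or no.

no

A square has two trans pairs of vertices; adjacent vertices are cis.
Only one geometric arrangement is possible.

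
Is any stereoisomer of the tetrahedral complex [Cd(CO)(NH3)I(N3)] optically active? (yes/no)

In a tetrahedral complex all four positions are equivalent and every pair of ligands is adjacent — there is no cis/trans distinction.
Only one geometric arrangement is possible; it has no improper symmetry element, so it exists as a pair of enantiomers (2 stereoisomers).

yes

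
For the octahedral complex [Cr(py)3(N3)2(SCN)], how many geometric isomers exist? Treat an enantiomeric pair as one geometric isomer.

3

In an octahedral complex each vertex has one trans partner and four cis neighbours.
The distinct arrangements are (3 in all): py mer, N3 trans; py mer, N3 cis; py fac, N3 cis.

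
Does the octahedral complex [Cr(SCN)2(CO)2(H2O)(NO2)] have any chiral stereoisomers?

yes

There are 6 geometric isomers: SCN trans, CO trans; SCN cis, CO trans; SCN trans, CO cis; SCN cis, CO cis (3 arrangements, 2 chiral).
Of these, 2 lack any improper symmetry element and so occur as enantiomeric pairs, giving 6 + 2 = 8 stereoisomers in total.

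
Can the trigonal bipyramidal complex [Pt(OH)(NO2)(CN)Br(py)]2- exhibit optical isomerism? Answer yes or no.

yes

In a trigonal bipyramid the two axial positions differ from the three equatorial ones.
Exhaustive case analysis gives 10 geometric isomers.
Of these, 10 lack any improper symmetry element and so occur as enantiomeric pairs, giving 10 + 10 = 20 stereoisomers in total.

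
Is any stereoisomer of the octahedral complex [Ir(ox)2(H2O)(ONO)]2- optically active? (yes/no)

yes

Each ox is bidentate and must span two cis positions.
There are 2 geometric isomers: H2O and ONO mutually trans; H2O and ONO mutually cis (chiral).
One of these lacks any improper symmetry element and so occurs as an enantiomeric pair, giving 2 + 1 = 3 stereoisomers in total.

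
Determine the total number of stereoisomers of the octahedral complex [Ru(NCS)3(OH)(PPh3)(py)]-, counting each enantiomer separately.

In an octahedral complex each vertex has one trans partner and four cis neighbours.
Systematic placement gives 4 geometric isomers: NCS mer (3 arrangements); NCS fac (chiral).
One of these lacks any improper symmetry element and so occurs as an enantiomeric pair, giving 4 + 1 = 5 stereoisomers in total.

5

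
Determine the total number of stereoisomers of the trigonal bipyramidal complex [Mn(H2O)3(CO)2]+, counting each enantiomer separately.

3

Systematic placement gives 3 geometric isomers: CO both axial; CO one axial, one equatorial; CO both equatorial.
Each arrangement has an internal mirror plane or centre of symmetry, so none is chiral.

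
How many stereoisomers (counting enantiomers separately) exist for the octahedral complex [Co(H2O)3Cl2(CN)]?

An octahedron has six vertices in three trans pairs; every non-trans pair is cis.
Working through the distinct placements yields 3 geometric isomers: H2O mer, Cl cis; H2O mer, Cl trans; H2O fac, Cl cis.
Each arrangement has an internal mirror plane or centre of symmetry, so none is chiral.

3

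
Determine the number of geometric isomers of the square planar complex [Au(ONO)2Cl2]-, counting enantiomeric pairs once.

In a square planar complex each vertex has one trans partner and two cis neighbours.
There are 2 geometric isomers: ONO cis; ONO trans.

2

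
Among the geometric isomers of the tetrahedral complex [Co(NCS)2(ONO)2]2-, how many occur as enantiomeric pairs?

Only one geometric arrangement is possible.

0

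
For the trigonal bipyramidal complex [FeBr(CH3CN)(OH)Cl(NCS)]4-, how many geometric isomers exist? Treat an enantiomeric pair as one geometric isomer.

10

In a trigonal bipyramid the two axial positions differ from the three equatorial ones.
Placing the ligands in turn and identifying arrangements related by rotation or reflection leaves 10 distinct geometric isomers.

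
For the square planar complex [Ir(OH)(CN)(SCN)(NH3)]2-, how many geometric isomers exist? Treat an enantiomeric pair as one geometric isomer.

3

A square has two trans pairs of vertices; adjacent vertices are cis.
Working through the distinct placements yields 3 geometric isomers: (CN/OH trans, NH3/SCN trans); (CN/SCN trans, NH3/OH trans); (CN/NH3 trans, OH/SCN trans).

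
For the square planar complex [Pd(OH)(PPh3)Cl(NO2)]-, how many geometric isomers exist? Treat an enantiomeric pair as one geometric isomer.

3

A square has two trans pairs of vertices; adjacent vertices are cis.
The distinct arrangements are (3 in all): (Cl/OH trans, NO2/PPh3 trans); (Cl/PPh3 trans, NO2/OH trans); (Cl/NO2 trans, OH/PPh3 trans).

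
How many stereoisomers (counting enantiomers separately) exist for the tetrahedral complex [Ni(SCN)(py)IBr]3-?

Only one geometric arrangement is possible; it has no improper symmetry element, so it exists as a pair of enantiomers (2 stereoisomers).

2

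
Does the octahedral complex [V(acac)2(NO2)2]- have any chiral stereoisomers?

In an octahedral complex each vertex has one trans partner and four cis neighbours.
Each acac is bidentate and must span two cis positions.
Systematic placement gives 2 geometric isomers: NO2 trans; NO2 cis (chiral).
One of these lacks any improper symmetry element and so occurs as an enantiomeric pair, giving 2 + 1 = 3 stereoisomers in total.

yes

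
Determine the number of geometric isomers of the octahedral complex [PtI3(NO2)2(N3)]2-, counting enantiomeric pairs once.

3

Systematic placement gives 3 geometric isomers: I mer, NO2 trans; I mer, NO2 cis; I fac, NO2 cis.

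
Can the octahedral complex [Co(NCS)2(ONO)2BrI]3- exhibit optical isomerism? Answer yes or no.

yes

The six octahedral sites form three mutually perpendicular trans pairs.
Working through the distinct placements yields 6 geometric isomers: NCS trans, ONO trans; NCS cis, ONO cis (3 arrangements, 2 chiral); NCS cis, ONO trans; NCS trans, ONO cis.
Of these, 2 lack any improper symmetry element and so occur as enantiomeric pairs, giving 6 + 2 = 8 stereoisomers in total.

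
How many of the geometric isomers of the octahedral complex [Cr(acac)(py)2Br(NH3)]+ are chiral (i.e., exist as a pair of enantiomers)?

2

Each acac is bidentate and must span two cis positions.
Working through the distinct placements yields 4 geometric isomers: py cis (3 arrangements, 2 chiral); py trans.
Of these, 2 lack any improper symmetry element and so occur as enantiomeric pairs, giving 4 + 2 = 6 stereoisomers in total.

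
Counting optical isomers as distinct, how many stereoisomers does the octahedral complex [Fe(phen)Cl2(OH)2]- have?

4

An octahedron has six vertices in three trans pairs; every non-trans pair is cis.
Each phen is bidentate and must span two cis positions.
The distinct arrangements are (3 in all): Cl trans, OH cis; Cl cis, OH cis (chiral); Cl cis, OH trans.
One of these lacks any improper symmetry element and so occurs as an enantiomeric pair, giving 3 + 1 = 4 stereoisomers in total.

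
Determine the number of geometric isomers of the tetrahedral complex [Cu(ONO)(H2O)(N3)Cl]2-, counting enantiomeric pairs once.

1

All four vertices of a tetrahedron are equivalent and mutually adjacent, so cis/trans isomerism cannot arise.
Only one geometric arrangement is possible; it has no improper symmetry element, so it exists as a pair of enantiomers (2 stereoisomers).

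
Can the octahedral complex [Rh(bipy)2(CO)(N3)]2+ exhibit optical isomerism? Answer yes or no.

yes

The six octahedral sites form three mutually perpendicular trans pairs.
Each bipy is bidentate and must span two cis positions.
Systematic placement gives 2 geometric isomers: CO and N3 mutually trans; CO and N3 mutually cis (chiral).
One of these lacks any improper symmetry element and so occurs as an enantiomeric pair, giving 2 + 1 = 3 stereoisomers in total.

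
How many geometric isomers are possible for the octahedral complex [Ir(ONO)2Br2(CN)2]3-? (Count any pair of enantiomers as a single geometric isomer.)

Systematic placement gives 5 geometric isomers: ONO trans, Br trans, CN trans; ONO cis, Br trans, CN cis; ONO trans, Br cis, CN cis; ONO cis, Br cis, CN cis (chiral); ONO cis, Br cis, CN trans.

5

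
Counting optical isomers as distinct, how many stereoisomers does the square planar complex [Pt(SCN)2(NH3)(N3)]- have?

2

A square has two trans pairs of vertices; adjacent vertices are cis.
Working through the distinct placements yields 2 geometric isomers: SCN cis; SCN trans.
Each arrangement has an internal mirror plane or centre of symmetry, so none is chiral.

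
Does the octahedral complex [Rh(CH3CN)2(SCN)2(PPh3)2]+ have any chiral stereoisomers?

An octahedron has six vertices in three trans pairs; every non-trans pair is cis.
Working through the distinct placements yields 5 geometric isomers: CH3CN trans, SCN trans, PPh3 trans; CH3CN trans, SCN cis, PPh3 cis; CH3CN cis, SCN trans, PPh3 cis; CH3CN cis, SCN cis, PPh3 cis (chiral); CH3CN cis, SCN cis, PPh3 trans.
One of these lacks any improper symmetry element and so occurs as an enantiomeric pair, giving 5 + 1 = 6 stereoisomers in total.

yes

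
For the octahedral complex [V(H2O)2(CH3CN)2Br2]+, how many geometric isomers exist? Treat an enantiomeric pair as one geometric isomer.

The six octahedral sites form three mutually perpendicular trans pairs.
There are 5 geometric isomers: H2O trans, CH3CN trans, Br trans; H2O cis, CH3CN cis, Br trans; H2O trans, CH3CN cis, Br cis; H2O cis, CH3CN cis, Br cis (chiral); H2O cis, CH3CN trans, Br cis.

5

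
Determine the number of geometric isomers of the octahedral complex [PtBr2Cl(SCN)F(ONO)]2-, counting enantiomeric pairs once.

An octahedron has six vertices in three trans pairs; every non-trans pair is cis.
Placing the ligands in turn and identifying arrangements related by rotation or reflection leaves 9 distinct geometric isomers.

9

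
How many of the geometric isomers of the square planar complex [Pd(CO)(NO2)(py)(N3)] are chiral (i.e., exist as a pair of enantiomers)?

0

A square has two trans pairs of vertices; adjacent vertices are cis.
Systematic placement gives 3 geometric isomers: (CO/NO2 trans, N3/py trans); (CO/py trans, N3/NO2 trans); (CO/N3 trans, NO2/py trans).
Each arrangement has an internal mirror plane or centre of symmetry, so none is chiral.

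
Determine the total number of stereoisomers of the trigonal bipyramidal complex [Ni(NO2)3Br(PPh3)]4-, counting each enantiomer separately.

In a trigonal bipyramid the two axial positions differ from the three equatorial ones.
Systematic placement gives 4 geometric isomers: Br axial, PPh3 equatorial; Br axial, PPh3 axial; Br equatorial, PPh3 equatorial; Br equatorial, PPh3 axial.
Each arrangement has an internal mirror plane or centre of symmetry, so none is chiral.

4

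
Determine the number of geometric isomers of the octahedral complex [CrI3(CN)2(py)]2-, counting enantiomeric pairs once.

The distinct arrangements are (3 in all): I mer, CN trans; I fac, CN cis; I mer, CN cis.

3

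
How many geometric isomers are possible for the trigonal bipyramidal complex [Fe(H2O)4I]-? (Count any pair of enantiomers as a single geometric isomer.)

In a trigonal bipyramid the two axial positions differ from the three equatorial ones.
Working through the distinct placements yields 2 geometric isomers: I equatorial; I axial.

2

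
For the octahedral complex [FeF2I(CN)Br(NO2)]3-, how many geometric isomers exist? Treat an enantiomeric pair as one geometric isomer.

9

The six octahedral sites form three mutually perpendicular trans pairs.
Placing the ligands in turn and identifying arrangements related by rotation or reflection leaves 9 distinct geometric isomers.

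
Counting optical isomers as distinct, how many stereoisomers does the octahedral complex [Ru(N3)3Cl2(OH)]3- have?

3

An octahedron has six vertices in three trans pairs; every non-trans pair is cis.
The distinct arrangements are (3 in all): N3 mer, Cl trans; N3 fac, Cl cis; N3 mer, Cl cis.
Each arrangement has an internal mirror plane or centre of symmetry, so none is chiral.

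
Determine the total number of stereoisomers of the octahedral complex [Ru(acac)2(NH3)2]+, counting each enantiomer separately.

An octahedron has six vertices in three trans pairs; every non-trans pair is cis.
Each acac is bidentate and must span two cis positions.
Systematic placement gives 2 geometric isomers: NH3 trans; NH3 cis (chiral).
One of these lacks any improper symmetry element and so occurs as an enantiomeric pair, giving 2 + 1 = 3 stereoisomers in total.

3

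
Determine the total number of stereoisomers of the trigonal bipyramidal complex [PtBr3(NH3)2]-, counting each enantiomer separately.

3

Systematic placement gives 3 geometric isomers: NH3 both equatorial; NH3 one axial, one equatorial; NH3 both axial.
Each arrangement has an internal mirror plane or centre of symmetry, so none is chiral.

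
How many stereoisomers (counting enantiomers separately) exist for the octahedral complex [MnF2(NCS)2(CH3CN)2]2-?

6

The six octahedral sites form three mutually perpendicular trans pairs.
There are 5 geometric isomers: F trans, NCS trans, CH3CN trans; F cis, NCS cis, CH3CN trans; F cis, NCS trans, CH3CN cis; F cis, NCS cis, CH3CN cis (chiral); F trans, NCS cis, CH3CN cis.
One of these lacks any improper symmetry element and so occurs as an enantiomeric pair, giving 5 + 1 = 6 stereoisomers in total.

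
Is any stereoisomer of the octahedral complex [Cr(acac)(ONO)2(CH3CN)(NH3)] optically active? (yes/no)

The six octahedral sites form three mutually perpendicular trans pairs.
Each acac is bidentate and must span two cis positions.
Working through the distinct placements yields 4 geometric isomers: ONO cis (3 arrangements, 2 chiral); ONO trans.
Of these, 2 lack any improper symmetry element and so occur as enantiomeric pairs, giving 4 + 2 = 6 stereoisomers in total.

yes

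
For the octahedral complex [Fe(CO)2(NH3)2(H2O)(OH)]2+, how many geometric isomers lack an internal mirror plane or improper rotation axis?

In an octahedral complex each vertex has one trans partner and four cis neighbours.
The distinct arrangements are (6 in all): CO trans, NH3 cis; CO trans, NH3 trans; CO cis, NH3 cis (3 arrangements, 2 chiral); CO cis, NH3 trans.
Of these, 2 lack any improper symmetry element and so occur as enantiomeric pairs, giving 6 + 2 = 8 stereoisomers in total.

2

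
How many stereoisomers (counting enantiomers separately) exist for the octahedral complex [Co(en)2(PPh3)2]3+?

3

Each en is bidentate and must span two cis positions.
The distinct arrangements are (2 in all): PPh3 trans; PPh3 cis (chiral).
One of these lacks any improper symmetry element and so occurs as an enantiomeric pair, giving 2 + 1 = 3 stereoisomers in total.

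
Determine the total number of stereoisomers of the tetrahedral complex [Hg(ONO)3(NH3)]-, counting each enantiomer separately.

In a tetrahedral complex all four positions are equivalent and every pair of ligands is adjacent — there is no cis/trans distinction.
Only one geometric arrangement is possible.

1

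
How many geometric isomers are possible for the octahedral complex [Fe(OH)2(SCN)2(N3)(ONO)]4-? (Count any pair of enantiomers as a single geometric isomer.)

In an octahedral complex each vertex has one trans partner and four cis neighbours.
Systematic placement gives 6 geometric isomers: OH cis, SCN trans; OH cis, SCN cis (3 arrangements, 2 chiral); OH trans, SCN trans; OH trans, SCN cis.

6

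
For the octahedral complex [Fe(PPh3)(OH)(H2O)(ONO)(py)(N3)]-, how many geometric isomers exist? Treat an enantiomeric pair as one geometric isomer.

15

Systematic enumeration (placing each ligand type in turn and discarding arrangements equivalent by rotation or reflection) gives 15 geometric isomers.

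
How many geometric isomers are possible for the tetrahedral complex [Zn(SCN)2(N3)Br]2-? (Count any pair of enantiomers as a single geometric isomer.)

In a tetrahedral complex all four positions are equivalent and every pair of ligands is adjacent — there is no cis/trans distinction.
Only one geometric arrangement is possible.

1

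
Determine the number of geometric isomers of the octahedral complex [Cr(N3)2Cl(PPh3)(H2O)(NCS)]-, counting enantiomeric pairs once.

9

Systematic enumeration (placing each ligand type in turn and discarding arrangements equivalent by rotation or reflection) gives 9 geometric isomers.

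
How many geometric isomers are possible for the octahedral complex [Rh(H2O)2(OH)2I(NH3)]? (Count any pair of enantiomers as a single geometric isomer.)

The six octahedral sites form three mutually perpendicular trans pairs.
Working through the distinct placements yields 6 geometric isomers: H2O trans, OH trans; H2O trans, OH cis; H2O cis, OH trans; H2O cis, OH cis (3 arrangements, 2 chiral).

6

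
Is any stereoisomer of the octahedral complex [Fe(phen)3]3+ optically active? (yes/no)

In an octahedral complex each vertex has one trans partner and four cis neighbours.
Each phen is bidentate and must span two cis positions.
Only one geometric arrangement is possible; it has no improper symmetry element, so it exists as a pair of enantiomers (2 stereoisomers).

yes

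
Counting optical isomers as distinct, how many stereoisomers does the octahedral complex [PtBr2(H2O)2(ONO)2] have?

6

Working through the distinct placements yields 5 geometric isomers: Br trans, H2O trans, ONO trans; Br trans, H2O cis, ONO cis; Br cis, H2O cis, ONO trans; Br cis, H2O cis, ONO cis (chiral); Br cis, H2O trans, ONO cis.
One of these lacks any improper symmetry element and so occurs as an enantiomeric pair, giving 5 + 1 = 6 stereoisomers in total.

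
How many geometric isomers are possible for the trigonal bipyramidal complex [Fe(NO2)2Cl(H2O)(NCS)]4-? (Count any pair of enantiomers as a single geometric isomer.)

A trigonal bipyramid has two axial and three equatorial sites, which are chemically inequivalent.
Exhaustive case analysis gives 7 geometric isomers.

7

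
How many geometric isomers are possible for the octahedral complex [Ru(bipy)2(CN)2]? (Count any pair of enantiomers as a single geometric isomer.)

An octahedron has six vertices in three trans pairs; every non-trans pair is cis.
Each bipy is bidentate and must span two cis positions.
There are 2 geometric isomers: CN trans; CN cis (chiral).

2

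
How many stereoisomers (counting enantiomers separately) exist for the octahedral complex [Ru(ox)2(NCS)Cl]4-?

3

The six octahedral sites form three mutually perpendicular trans pairs.
Each ox is bidentate and must span two cis positions.
Systematic placement gives 2 geometric isomers: NCS and Cl mutually trans; NCS and Cl mutually cis (chiral).
One of these lacks any improper symmetry element and so occurs as an enantiomeric pair, giving 2 + 1 = 3 stereoisomers in total.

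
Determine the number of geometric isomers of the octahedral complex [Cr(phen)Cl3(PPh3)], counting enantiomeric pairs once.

The six octahedral sites form three mutually perpendicular trans pairs.
Each phen is bidentate and must span two cis positions.
There are 2 geometric isomers: Cl mer; Cl fac.

2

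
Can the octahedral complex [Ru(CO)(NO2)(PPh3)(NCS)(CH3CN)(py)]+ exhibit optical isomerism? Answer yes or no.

The six octahedral sites form three mutually perpendicular trans pairs.
Systematic enumeration (placing each ligand type in turn and discarding arrangements equivalent by rotation or reflection) gives 15 geometric isomers.
Of these, 15 lack any improper symmetry element and so occur as enantiomeric pairs, giving 15 + 15 = 30 stereoisomers in total.

yes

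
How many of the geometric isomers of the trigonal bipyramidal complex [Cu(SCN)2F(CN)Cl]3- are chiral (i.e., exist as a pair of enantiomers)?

A trigonal bipyramid has two axial and three equatorial sites, which are chemically inequivalent.
Placing the ligands in turn and identifying arrangements related by rotation or reflection leaves 7 distinct geometric isomers.
Of these, 3 lack any improper symmetry element and so occur as enantiomeric pairs, giving 7 + 3 = 10 stereoisomers in total.

3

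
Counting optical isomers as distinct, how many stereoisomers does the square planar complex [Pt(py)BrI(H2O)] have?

3

A square has two trans pairs of vertices; adjacent vertices are cis.
There are 3 geometric isomers: (Br/I trans, H2O/py trans); (Br/py trans, H2O/I trans); (Br/H2O trans, I/py trans).
Each arrangement has an internal mirror plane or centre of symmetry, so none is chiral.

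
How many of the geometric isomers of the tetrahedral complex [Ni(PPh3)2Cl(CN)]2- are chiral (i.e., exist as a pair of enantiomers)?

0

In a tetrahedral complex all four positions are equivalent and every pair of ligands is adjacent — there is no cis/trans distinction.
Only one geometric arrangement is possible.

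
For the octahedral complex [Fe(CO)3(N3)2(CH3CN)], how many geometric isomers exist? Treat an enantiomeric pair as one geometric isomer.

3

An octahedron has six vertices in three trans pairs; every non-trans pair is cis.
There are 3 geometric isomers: CO mer, N3 trans; CO fac, N3 cis; CO mer, N3 cis.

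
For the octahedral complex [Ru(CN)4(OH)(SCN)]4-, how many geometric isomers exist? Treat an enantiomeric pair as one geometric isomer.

2

In an octahedral complex each vertex has one trans partner and four cis neighbours.
There are 2 geometric isomers: OH and SCN mutually trans; OH and SCN mutually cis.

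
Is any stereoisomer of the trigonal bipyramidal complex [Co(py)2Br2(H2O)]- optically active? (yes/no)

yes

In a trigonal bipyramid the two axial positions differ from the three equatorial ones.
Exhaustive case analysis gives 5 geometric isomers.
One of these lacks any improper symmetry element and so occurs as an enantiomeric pair, giving 5 + 1 = 6 stereoisomers in total.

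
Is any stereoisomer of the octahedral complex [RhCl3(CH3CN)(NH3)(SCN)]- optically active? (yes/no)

yes

The six octahedral sites form three mutually perpendicular trans pairs.
There are 4 geometric isomers: Cl mer (3 arrangements); Cl fac (chiral).
One of these lacks any improper symmetry element and so occurs as an enantiomeric pair, giving 4 + 1 = 5 stereoisomers in total.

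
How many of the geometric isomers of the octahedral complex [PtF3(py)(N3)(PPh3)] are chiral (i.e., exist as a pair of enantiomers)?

1

In an octahedral complex each vertex has one trans partner and four cis neighbours.
Systematic placement gives 4 geometric isomers: F mer (3 arrangements); F fac (chiral).
One of these lacks any improper symmetry element and so occurs as an enantiomeric pair, giving 4 + 1 = 5 stereoisomers in total.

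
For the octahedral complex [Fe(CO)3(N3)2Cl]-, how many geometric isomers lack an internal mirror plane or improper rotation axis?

0

Working through the distinct placements yields 3 geometric isomers: CO mer, N3 trans; CO mer, N3 cis; CO fac, N3 cis.
Each arrangement has an internal mirror plane or centre of symmetry, so none is chiral.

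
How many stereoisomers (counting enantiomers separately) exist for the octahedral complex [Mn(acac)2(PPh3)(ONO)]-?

3

An octahedron has six vertices in three trans pairs; every non-trans pair is cis.
Each acac is bidentate and must span two cis positions.
There are 2 geometric isomers: PPh3 and ONO mutually trans; PPh3 and ONO mutually cis (chiral).
One of these lacks any improper symmetry element and so occurs as an enantiomeric pair, giving 2 + 1 = 3 stereoisomers in total.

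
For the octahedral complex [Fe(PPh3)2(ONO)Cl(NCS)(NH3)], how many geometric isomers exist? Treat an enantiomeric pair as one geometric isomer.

Systematic enumeration (placing each ligand type in turn and discarding arrangements equivalent by rotation or reflection) gives 9 geometric isomers.

9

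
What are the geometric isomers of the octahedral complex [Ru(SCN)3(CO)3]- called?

fac and mer

In an octahedral complex each vertex has one trans partner and four cis neighbours.
Systematic placement gives 2 geometric isomers: SCN mer; SCN fac.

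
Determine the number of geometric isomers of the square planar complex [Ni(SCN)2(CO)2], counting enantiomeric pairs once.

There are 2 geometric isomers: SCN cis; SCN trans.

2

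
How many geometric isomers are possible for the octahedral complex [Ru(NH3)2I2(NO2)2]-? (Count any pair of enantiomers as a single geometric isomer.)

There are 5 geometric isomers: NH3 trans, I trans, NO2 trans; NH3 cis, I trans, NO2 cis; NH3 cis, I cis, NO2 trans; NH3 cis, I cis, NO2 cis (chiral); NH3 trans, I cis, NO2 cis.

5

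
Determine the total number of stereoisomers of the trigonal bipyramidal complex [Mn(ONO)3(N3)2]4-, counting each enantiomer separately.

3

A trigonal bipyramid has two axial and three equatorial sites, which are chemically inequivalent.
The distinct arrangements are (3 in all): N3 both axial; N3 one axial, one equatorial; N3 both equatorial.
Each arrangement has an internal mirror plane or centre of symmetry, so none is chiral.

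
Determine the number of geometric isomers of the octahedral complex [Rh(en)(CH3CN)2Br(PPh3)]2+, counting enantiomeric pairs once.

4

Each en is bidentate and must span two cis positions.
Working through the distinct placements yields 4 geometric isomers: CH3CN cis (3 arrangements, 2 chiral); CH3CN trans.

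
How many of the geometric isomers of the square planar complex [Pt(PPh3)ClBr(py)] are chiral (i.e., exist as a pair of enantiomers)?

A square has two trans pairs of vertices; adjacent vertices are cis.
Systematic placement gives 3 geometric isomers: (Br/PPh3 trans, Cl/py trans); (Br/py trans, Cl/PPh3 trans); (Br/Cl trans, PPh3/py trans).
Each arrangement has an internal mirror plane or centre of symmetry, so none is chiral.

0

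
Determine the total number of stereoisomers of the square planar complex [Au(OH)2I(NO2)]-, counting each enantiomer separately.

2

In a square planar complex each vertex has one trans partner and two cis neighbours.
Systematic placement gives 2 geometric isomers: OH cis; OH trans.
Each arrangement has an internal mirror plane or centre of symmetry, so none is chiral.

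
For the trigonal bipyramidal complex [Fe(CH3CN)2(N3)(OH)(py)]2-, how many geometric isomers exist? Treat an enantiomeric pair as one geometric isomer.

In a trigonal bipyramid the two axial positions differ from the three equatorial ones.
Placing the ligands in turn and identifying arrangements related by rotation or reflection leaves 7 distinct geometric isomers.

7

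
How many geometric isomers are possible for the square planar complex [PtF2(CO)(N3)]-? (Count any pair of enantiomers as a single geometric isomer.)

2

A square has two trans pairs of vertices; adjacent vertices are cis.
There are 2 geometric isomers: F cis; F trans.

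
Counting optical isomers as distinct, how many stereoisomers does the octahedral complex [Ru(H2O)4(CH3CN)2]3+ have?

In an octahedral complex each vertex has one trans partner and four cis neighbours.
Systematic placement gives 2 geometric isomers: CH3CN trans; CH3CN cis.
Each arrangement has an internal mirror plane or centre of symmetry, so none is chiral.

2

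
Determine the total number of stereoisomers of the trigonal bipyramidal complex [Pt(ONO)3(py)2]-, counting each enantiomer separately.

In a trigonal bipyramid the two axial positions differ from the three equatorial ones.
Systematic placement gives 3 geometric isomers: py both equatorial; py one axial, one equatorial; py both axial.
Each arrangement has an internal mirror plane or centre of symmetry, so none is chiral.

3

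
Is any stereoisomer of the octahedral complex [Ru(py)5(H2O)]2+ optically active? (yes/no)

The six octahedral sites form three mutually perpendicular trans pairs.
Only one geometric arrangement is possible.

no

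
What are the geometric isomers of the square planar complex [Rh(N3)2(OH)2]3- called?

A square has two trans pairs of vertices; adjacent vertices are cis.
The distinct arrangements are (2 in all): N3 cis; N3 trans.

cis and trans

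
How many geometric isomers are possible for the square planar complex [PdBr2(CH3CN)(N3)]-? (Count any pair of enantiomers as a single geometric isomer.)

2

In a square planar complex each vertex has one trans partner and two cis neighbours.
There are 2 geometric isomers: Br cis; Br trans.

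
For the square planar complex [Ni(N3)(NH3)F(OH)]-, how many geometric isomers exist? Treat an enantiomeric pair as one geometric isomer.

Working through the distinct placements yields 3 geometric isomers: (F/NH3 trans, N3/OH trans); (F/OH trans, N3/NH3 trans); (F/N3 trans, NH3/OH trans).

3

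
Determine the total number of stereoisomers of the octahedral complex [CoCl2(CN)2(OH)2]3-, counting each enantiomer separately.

6

In an octahedral complex each vertex has one trans partner and four cis neighbours.
Working through the distinct placements yields 5 geometric isomers: Cl trans, CN trans, OH trans; Cl cis, CN trans, OH cis; Cl cis, CN cis, OH trans; Cl cis, CN cis, OH cis (chiral); Cl trans, CN cis, OH cis.
One of these lacks any improper symmetry element and so occurs as an enantiomeric pair, giving 5 + 1 = 6 stereoisomers in total.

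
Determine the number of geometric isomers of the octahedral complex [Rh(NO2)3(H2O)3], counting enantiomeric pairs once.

An octahedron has six vertices in three trans pairs; every non-trans pair is cis.
There are 2 geometric isomers: NO2 mer; NO2 fac.

2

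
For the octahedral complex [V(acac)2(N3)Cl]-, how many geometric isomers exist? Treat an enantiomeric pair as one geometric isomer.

2

In an octahedral complex each vertex has one trans partner and four cis neighbours.
Each acac is bidentate and must span two cis positions.
There are 2 geometric isomers: N3 and Cl mutually trans; N3 and Cl mutually cis (chiral).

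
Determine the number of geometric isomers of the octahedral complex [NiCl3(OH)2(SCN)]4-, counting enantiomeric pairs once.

3

An octahedron has six vertices in three trans pairs; every non-trans pair is cis.
The distinct arrangements are (3 in all): Cl mer, OH cis; Cl mer, OH trans; Cl fac, OH cis.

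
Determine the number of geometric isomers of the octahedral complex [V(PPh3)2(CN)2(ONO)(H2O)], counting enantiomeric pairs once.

In an octahedral complex each vertex has one trans partner and four cis neighbours.
Working through the distinct placements yields 6 geometric isomers: PPh3 trans, CN trans; PPh3 cis, CN trans; PPh3 trans, CN cis; PPh3 cis, CN cis (3 arrangements, 2 chiral).

6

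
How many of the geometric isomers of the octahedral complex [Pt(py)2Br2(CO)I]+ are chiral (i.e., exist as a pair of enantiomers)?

An octahedron has six vertices in three trans pairs; every non-trans pair is cis.
The distinct arrangements are (6 in all): py trans, Br trans; py cis, Br trans; py trans, Br cis; py cis, Br cis (3 arrangements, 2 chiral).
Of these, 2 lack any improper symmetry element and so occur as enantiomeric pairs, giving 6 + 2 = 8 stereoisomers in total.

2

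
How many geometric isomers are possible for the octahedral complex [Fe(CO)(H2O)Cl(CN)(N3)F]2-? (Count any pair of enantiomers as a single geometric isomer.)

15

In an octahedral complex each vertex has one trans partner and four cis neighbours.
Exhaustive case analysis gives 15 geometric isomers.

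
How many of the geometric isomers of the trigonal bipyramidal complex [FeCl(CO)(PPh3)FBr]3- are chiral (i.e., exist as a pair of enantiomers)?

In a trigonal bipyramid the two axial positions differ from the three equatorial ones.
Systematic enumeration (placing each ligand type in turn and discarding arrangements equivalent by rotation or reflection) gives 10 geometric isomers.
Of these, 10 lack any improper symmetry element and so occur as enantiomeric pairs, giving 10 + 10 = 20 stereoisomers in total.

10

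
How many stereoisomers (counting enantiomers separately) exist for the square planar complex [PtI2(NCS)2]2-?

A square has two trans pairs of vertices; adjacent vertices are cis.
Systematic placement gives 2 geometric isomers: I cis; I trans.
Each arrangement has an internal mirror plane or centre of symmetry, so none is chiral.

2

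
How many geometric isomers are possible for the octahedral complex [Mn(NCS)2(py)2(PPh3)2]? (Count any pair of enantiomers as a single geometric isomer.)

5

In an octahedral complex each vertex has one trans partner and four cis neighbours.
Working through the distinct placements yields 5 geometric isomers: NCS trans, py trans, PPh3 trans; NCS trans, py cis, PPh3 cis; NCS cis, py trans, PPh3 cis; NCS cis, py cis, PPh3 cis (chiral); NCS cis, py cis, PPh3 trans.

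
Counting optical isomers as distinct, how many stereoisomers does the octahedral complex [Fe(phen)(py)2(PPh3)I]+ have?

An octahedron has six vertices in three trans pairs; every non-trans pair is cis.
Each phen is bidentate and must span two cis positions.
Systematic placement gives 4 geometric isomers: py cis (3 arrangements, 2 chiral); py trans.
Of these, 2 lack any improper symmetry element and so occur as enantiomeric pairs, giving 4 + 2 = 6 stereoisomers in total.

6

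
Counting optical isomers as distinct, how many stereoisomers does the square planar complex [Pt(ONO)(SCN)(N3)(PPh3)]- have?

There are 3 geometric isomers: (N3/PPh3 trans, ONO/SCN trans); (N3/SCN trans, ONO/PPh3 trans); (N3/ONO trans, PPh3/SCN trans).
Each arrangement has an internal mirror plane or centre of symmetry, so none is chiral.

3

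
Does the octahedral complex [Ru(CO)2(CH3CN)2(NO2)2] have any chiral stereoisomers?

yes

In an octahedral complex each vertex has one trans partner and four cis neighbours.
The distinct arrangements are (5 in all): CO trans, CH3CN trans, NO2 trans; CO cis, CH3CN trans, NO2 cis; CO cis, CH3CN cis, NO2 trans; CO cis, CH3CN cis, NO2 cis (chiral); CO trans, CH3CN cis, NO2 cis.
One of these lacks any improper symmetry element and so occurs as an enantiomeric pair, giving 5 + 1 = 6 stereoisomers in total.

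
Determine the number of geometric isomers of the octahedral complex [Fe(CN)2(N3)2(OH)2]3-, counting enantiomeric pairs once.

In an octahedral complex each vertex has one trans partner and four cis neighbours.
Working through the distinct placements yields 5 geometric isomers: CN trans, N3 trans, OH trans; CN trans, N3 cis, OH cis; CN cis, N3 cis, OH trans; CN cis, N3 cis, OH cis (chiral); CN cis, N3 trans, OH cis.

5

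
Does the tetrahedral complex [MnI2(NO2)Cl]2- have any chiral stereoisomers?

no

In a tetrahedral complex all four positions are equivalent and every pair of ligands is adjacent — there is no cis/trans distinction.
Only one geometric arrangement is possible.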